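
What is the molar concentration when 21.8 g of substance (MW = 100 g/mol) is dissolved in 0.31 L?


C = (mass / MW) / volume
C = (21.8 / 100) / 0.31
C = 0.7032 M

0.7032 M


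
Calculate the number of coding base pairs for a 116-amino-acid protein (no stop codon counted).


Each amino acid = 1 codon = 3 bp
bp = 116 * 3 = 348 bp

348 bp


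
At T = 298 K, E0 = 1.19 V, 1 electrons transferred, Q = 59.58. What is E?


E = E0 - (RT/nF) * ln(Q)
E = 1.19 - (8.314 * 298 / (1 * 96485)) * ln(59.58)
E = 1.085 V

1.085 V


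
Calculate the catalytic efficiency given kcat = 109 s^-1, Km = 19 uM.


Catalytic efficiency = kcat / Km
= 109 / 19
= 5.7368 uM^-1*s^-1

5.7368 uM^-1*s^-1


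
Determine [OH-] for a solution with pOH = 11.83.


[OH-] = 10^(-pOH)
[OH-] = 10^(-11.83)
[OH-] = 1.479e-12 M

1.479e-12 M


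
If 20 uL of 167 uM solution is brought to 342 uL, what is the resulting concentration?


C2 = C1 * V1 / V2
C2 = 167 * 20 / 342
C2 = 9.7661 uM

9.7661 uM


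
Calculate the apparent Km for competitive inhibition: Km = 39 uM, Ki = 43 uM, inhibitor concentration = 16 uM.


Km_app = Km * (1 + [I]/Ki)
Km_app = 39 * (1 + 16/43)
Km_app = 53.5116 uM

53.5116 uM


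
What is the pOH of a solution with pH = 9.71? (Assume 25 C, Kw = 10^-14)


pOH = 14 - pH
pOH = 14 - 9.71
pOH = 4.29

4.29


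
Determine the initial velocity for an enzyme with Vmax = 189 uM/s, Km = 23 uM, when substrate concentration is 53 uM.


v = Vmax * [S] / (Km + [S])
v = 189 * 53 / (23 + 53)
v = 131.8026 uM/s

131.8026 uM/s


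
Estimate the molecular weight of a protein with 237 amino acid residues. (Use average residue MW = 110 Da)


MW = n_residues * 110 Da
MW = 237 * 110
MW = 26070 Da

26070 Da


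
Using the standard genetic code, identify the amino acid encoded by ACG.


Standard genetic code lookup.
Codon ACG -> Thr

Thr


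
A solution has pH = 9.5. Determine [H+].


[H+] = 10^(-pH)
[H+] = 10^(-9.5)
[H+] = 3.162e-10 M

3.162e-10 M


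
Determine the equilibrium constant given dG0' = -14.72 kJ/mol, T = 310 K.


Keq = exp(-dG0 * 1000 / (R * T))
Keq = exp(-(-14.72) * 1000 / (8.314 * 310))
Keq = 302.2682

302.2682


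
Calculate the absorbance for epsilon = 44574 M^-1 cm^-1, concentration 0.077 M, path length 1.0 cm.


A = epsilon * c * l
A = 44574 * 0.077 * 1.0
A = 3432.198

3432.198


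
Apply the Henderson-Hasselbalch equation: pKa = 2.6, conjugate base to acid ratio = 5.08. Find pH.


pH = pKa + log10([A-]/[HA])
pH = 2.6 + log10(5.08)
pH = 3.3059

3.3059


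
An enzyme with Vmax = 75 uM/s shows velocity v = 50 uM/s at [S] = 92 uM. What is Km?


Km = [S] * (Vmax - v) / v
Km = 92 * (75 - 50) / 50
Km = 46.0 uM

46.0 uM


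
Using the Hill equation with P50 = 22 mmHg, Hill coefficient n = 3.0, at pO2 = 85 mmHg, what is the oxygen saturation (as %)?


Y = pO2^n / (P50^n + pO2^n)
Y = 85^3.0 / (22^3.0 + 85^3.0)
Y = 98.3%

98.3%


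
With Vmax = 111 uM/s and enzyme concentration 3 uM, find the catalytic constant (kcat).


kcat = Vmax / [E]t
kcat = 111 / 3
kcat = 37.0 s^-1

37.0 s^-1


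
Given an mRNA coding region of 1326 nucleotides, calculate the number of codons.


codons = nucleotides / 3
codons = 1326 / 3 = 442

442


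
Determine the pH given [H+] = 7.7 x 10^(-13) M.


pH = -log10([H+])
pH = -log10(7.7 x 10^(-13))
pH = 12.1135

12.1135


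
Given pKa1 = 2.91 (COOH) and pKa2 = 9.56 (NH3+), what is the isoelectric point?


pI = (pKa1 + pKa2) / 2
pI = (2.91 + 9.56) / 2
pI = 6.235

6.235


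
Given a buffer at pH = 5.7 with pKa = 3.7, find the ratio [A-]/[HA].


[A-]/[HA] = 10^(pH - pKa)
= 10^(5.7 - 3.7)
= 100.0

100.0


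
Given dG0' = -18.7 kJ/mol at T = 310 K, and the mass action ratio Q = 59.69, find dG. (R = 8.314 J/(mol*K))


dG = dG0' + RT * ln(Q) / 1000
dG = -18.7 + 8.314 * 310 * ln(59.69) / 1000
dG = -8.1608 kJ/mol

-8.1608 kJ/mol


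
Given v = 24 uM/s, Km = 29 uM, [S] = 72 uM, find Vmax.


Vmax = v * (Km + [S]) / [S]
Vmax = 24 * (29 + 72) / 72
Vmax = 33.6667 uM/s

33.6667 uM/s


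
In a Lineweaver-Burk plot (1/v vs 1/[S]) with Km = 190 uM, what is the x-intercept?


x-intercept = -1/Km
= -1/190
= -0.0053 1/uM

-0.0053 1/uM


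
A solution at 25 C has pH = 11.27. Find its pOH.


pOH = 14 - pH
pOH = 14 - 11.27
pOH = 2.73

2.73


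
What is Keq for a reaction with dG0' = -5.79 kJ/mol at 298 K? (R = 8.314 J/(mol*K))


Keq = exp(-dG0 * 1000 / (R * T))
Keq = exp(-(-5.79) * 1000 / (8.314 * 298))
Keq = 10.3498

10.3498


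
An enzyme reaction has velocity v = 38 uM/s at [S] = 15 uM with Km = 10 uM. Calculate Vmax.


Vmax = v * (Km + [S]) / [S]
Vmax = 38 * (10 + 15) / 15
Vmax = 63.3333 uM/s

63.3333 uM/s


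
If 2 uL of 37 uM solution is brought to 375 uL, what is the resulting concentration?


C2 = C1 * V1 / V2
C2 = 37 * 2 / 375
C2 = 0.1973 uM

0.1973 uM


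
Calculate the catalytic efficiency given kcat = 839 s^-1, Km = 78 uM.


Catalytic efficiency = kcat / Km
= 839 / 78
= 10.7564 uM^-1*s^-1

10.7564 uM^-1*s^-1


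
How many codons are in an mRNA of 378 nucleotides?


codons = nucleotides / 3
codons = 378 / 3 = 126

126


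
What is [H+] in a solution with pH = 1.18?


[H+] = 10^(-pH)
[H+] = 10^(-1.18)
[H+] = 0.0661 M

0.0661 M


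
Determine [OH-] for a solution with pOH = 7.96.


[OH-] = 10^(-pOH)
[OH-] = 10^(-7.96)
[OH-] = 1.096e-08 M

1.096e-08 M


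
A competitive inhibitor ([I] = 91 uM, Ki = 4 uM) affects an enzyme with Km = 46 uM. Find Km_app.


Km_app = Km * (1 + [I]/Ki)
Km_app = 46 * (1 + 91/4)
Km_app = 1092.5 uM

1092.5 uM


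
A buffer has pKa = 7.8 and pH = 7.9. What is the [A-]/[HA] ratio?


[A-]/[HA] = 10^(pH - pKa)
= 10^(7.9 - 7.8)
= 1.2589

1.2589


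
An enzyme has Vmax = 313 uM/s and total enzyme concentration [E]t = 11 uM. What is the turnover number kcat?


kcat = Vmax / [E]t
kcat = 313 / 11
kcat = 28.4545 s^-1

28.4545 s^-1


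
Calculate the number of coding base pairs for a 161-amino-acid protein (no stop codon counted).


Each amino acid = 1 codon = 3 bp
bp = 161 * 3 = 483 bp

483 bp


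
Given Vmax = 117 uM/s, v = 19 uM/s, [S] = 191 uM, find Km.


Km = [S] * (Vmax - v) / v
Km = 191 * (117 - 19) / 19
Km = 985.1579 uM

985.1579 uM


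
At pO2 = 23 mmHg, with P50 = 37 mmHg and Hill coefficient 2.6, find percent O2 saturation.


Y = pO2^n / (P50^n + pO2^n)
Y = 23^2.6 / (37^2.6 + 23^2.6)
Y = 22.51%

22.51%


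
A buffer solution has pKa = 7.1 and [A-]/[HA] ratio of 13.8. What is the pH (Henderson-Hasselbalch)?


pH = pKa + log10([A-]/[HA])
pH = 7.1 + log10(13.8)
pH = 8.2399

8.2399


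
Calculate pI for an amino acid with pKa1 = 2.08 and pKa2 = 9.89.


pI = (pKa1 + pKa2) / 2
pI = (2.08 + 9.89) / 2
pI = 5.985

5.985


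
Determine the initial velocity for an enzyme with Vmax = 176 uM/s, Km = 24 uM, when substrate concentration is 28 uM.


v = Vmax * [S] / (Km + [S])
v = 176 * 28 / (24 + 28)
v = 94.7692 uM/s

94.7692 uM/s


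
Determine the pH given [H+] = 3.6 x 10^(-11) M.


pH = -log10([H+])
pH = -log10(3.6 x 10^(-11))
pH = 10.4437

10.4437


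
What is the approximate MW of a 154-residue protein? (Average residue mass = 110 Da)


MW = n_residues * 110 Da
MW = 154 * 110
MW = 16940 Da

16940 Da


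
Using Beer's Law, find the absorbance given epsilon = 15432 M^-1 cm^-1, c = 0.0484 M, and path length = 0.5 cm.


A = epsilon * c * l
A = 15432 * 0.0484 * 0.5
A = 373.4544

373.4544


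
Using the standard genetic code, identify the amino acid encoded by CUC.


Standard genetic code lookup.
Codon CUC -> Leu

Leu


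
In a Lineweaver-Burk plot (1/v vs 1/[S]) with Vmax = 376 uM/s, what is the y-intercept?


y-intercept = 1/Vmax
= 1/376
= 0.0027 s/uM

0.0027 s/uM


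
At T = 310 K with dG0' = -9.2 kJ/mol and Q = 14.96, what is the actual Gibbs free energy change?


dG = dG0' + RT * ln(Q) / 1000
dG = -9.2 + 8.314 * 310 * ln(14.96) / 1000
dG = -2.2273 kJ/mol

-2.2273 kJ/mol


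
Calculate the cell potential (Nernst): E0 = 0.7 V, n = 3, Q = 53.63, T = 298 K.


E = E0 - (RT/nF) * ln(Q)
E = 0.7 - (8.314 * 298 / (3 * 96485)) * ln(53.63)
E = 0.6659 V

0.6659 V


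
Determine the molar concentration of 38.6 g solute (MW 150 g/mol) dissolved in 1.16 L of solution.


C = (mass / MW) / volume
C = (38.6 / 150) / 1.16
C = 0.2218 M

0.2218 M


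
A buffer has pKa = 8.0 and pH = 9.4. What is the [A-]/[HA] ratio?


[A-]/[HA] = 10^(pH - pKa)
= 10^(9.4 - 8.0)
= 25.1189

25.1189


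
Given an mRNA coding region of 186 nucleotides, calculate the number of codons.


codons = nucleotides / 3
codons = 186 / 3 = 62

62


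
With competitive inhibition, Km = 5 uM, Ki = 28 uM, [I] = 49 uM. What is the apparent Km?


Km_app = Km * (1 + [I]/Ki)
Km_app = 5 * (1 + 49/28)
Km_app = 13.75 uM

13.75 uM


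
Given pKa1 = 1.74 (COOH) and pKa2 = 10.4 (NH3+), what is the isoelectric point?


pI = (pKa1 + pKa2) / 2
pI = (1.74 + 10.4) / 2
pI = 6.07

6.07


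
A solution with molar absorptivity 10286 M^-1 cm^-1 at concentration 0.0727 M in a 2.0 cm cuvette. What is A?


A = epsilon * c * l
A = 10286 * 0.0727 * 2.0
A = 1495.5844

1495.5844


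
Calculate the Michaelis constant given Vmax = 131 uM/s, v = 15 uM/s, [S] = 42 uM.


Km = [S] * (Vmax - v) / v
Km = 42 * (131 - 15) / 15
Km = 324.8 uM

324.8 uM


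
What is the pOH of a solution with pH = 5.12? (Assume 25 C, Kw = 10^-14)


pOH = 14 - pH
pOH = 14 - 5.12
pOH = 8.88

8.88


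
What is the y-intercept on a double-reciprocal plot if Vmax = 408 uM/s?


y-intercept = 1/Vmax
= 1/408
= 0.0025 s/uM

0.0025 s/uM


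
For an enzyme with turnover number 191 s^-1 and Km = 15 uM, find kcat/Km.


Catalytic efficiency = kcat / Km
= 191 / 15
= 12.7333 uM^-1*s^-1

12.7333 uM^-1*s^-1


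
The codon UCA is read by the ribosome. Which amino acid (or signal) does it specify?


Standard genetic code lookup.
Codon UCA -> Ser

Ser


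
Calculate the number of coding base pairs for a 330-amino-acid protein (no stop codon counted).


Each amino acid = 1 codon = 3 bp
bp = 330 * 3 = 990 bp

990 bp


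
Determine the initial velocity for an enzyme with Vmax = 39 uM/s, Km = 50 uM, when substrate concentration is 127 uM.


v = Vmax * [S] / (Km + [S])
v = 39 * 127 / (50 + 127)
v = 27.9831 uM/s

27.9831 uM/s


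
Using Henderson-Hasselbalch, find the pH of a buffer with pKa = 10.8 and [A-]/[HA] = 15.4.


pH = pKa + log10([A-]/[HA])
pH = 10.8 + log10(15.4)
pH = 11.9875

11.9875


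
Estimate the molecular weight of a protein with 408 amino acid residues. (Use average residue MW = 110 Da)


MW = n_residues * 110 Da
MW = 408 * 110
MW = 44880 Da

44880 Da


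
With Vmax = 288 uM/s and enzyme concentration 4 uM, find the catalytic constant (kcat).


kcat = Vmax / [E]t
kcat = 288 / 4
kcat = 72.0 s^-1

72.0 s^-1


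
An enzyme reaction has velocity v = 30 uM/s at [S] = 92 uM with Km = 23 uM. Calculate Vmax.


Vmax = v * (Km + [S]) / [S]
Vmax = 30 * (23 + 92) / 92
Vmax = 37.5 uM/s

37.5 uM/s


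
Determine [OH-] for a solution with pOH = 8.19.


[OH-] = 10^(-pOH)
[OH-] = 10^(-8.19)
[OH-] = 6.457e-09 M

6.457e-09 M


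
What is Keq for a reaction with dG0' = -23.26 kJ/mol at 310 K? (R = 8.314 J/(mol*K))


Keq = exp(-dG0 * 1000 / (R * T))
Keq = exp(-(-23.26) * 1000 / (8.314 * 310))
Keq = 8306.6238

8306.6238


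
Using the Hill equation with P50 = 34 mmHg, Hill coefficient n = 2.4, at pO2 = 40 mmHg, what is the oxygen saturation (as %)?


Y = pO2^n / (P50^n + pO2^n)
Y = 40^2.4 / (34^2.4 + 40^2.4)
Y = 59.63%

59.63%


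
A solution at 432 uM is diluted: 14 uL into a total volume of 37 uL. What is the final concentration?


C2 = C1 * V1 / V2
C2 = 432 * 14 / 37
C2 = 163.4595 uM

163.4595 uM


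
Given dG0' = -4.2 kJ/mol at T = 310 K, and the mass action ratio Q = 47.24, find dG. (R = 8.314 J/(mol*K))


dG = dG0' + RT * ln(Q) / 1000
dG = -4.2 + 8.314 * 310 * ln(47.24) / 1000
dG = 5.7363 kJ/mol

5.7363 kJ/mol


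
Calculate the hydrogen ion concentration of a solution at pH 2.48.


[H+] = 10^(-pH)
[H+] = 10^(-2.48)
[H+] = 0.0033 M

0.0033 M


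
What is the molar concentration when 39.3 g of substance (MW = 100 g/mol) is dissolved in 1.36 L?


C = (mass / MW) / volume
C = (39.3 / 100) / 1.36
C = 0.289 M

0.289 M


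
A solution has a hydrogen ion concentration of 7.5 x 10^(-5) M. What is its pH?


pH = -log10([H+])
pH = -log10(7.5 x 10^(-5))
pH = 4.1249

4.1249


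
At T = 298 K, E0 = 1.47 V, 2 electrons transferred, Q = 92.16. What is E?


E = E0 - (RT/nF) * ln(Q)
E = 1.47 - (8.314 * 298 / (2 * 96485)) * ln(92.16)
E = 1.4119 V

1.4119 V


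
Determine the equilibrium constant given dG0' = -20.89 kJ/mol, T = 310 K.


Keq = exp(-dG0 * 1000 / (R * T))
Keq = exp(-(-20.89) * 1000 / (8.314 * 310))
Keq = 3311.8287

3311.8287


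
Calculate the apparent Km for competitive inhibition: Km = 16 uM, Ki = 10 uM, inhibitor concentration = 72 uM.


Km_app = Km * (1 + [I]/Ki)
Km_app = 16 * (1 + 72/10)
Km_app = 131.2 uM

131.2 uM


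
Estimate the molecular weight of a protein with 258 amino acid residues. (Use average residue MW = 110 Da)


MW = n_residues * 110 Da
MW = 258 * 110
MW = 28380 Da

28380 Da


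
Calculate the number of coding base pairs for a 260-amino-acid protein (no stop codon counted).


Each amino acid = 1 codon = 3 bp
bp = 260 * 3 = 780 bp

780 bp


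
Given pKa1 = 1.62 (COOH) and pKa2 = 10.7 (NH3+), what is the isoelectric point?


pI = (pKa1 + pKa2) / 2
pI = (1.62 + 10.7) / 2
pI = 6.16

6.16


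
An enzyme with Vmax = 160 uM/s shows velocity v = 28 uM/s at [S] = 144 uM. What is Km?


Km = [S] * (Vmax - v) / v
Km = 144 * (160 - 28) / 28
Km = 678.8571 uM

678.8571 uM


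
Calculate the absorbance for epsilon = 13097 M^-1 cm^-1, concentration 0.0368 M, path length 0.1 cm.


A = epsilon * c * l
A = 13097 * 0.0368 * 0.1
A = 48.197

48.197


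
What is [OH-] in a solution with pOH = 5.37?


[OH-] = 10^(-pOH)
[OH-] = 10^(-5.37)
[OH-] = 4.266e-06 M

4.266e-06 M


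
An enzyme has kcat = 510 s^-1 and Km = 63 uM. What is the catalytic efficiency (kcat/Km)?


Catalytic efficiency = kcat / Km
= 510 / 63
= 8.0952 uM^-1*s^-1

8.0952 uM^-1*s^-1


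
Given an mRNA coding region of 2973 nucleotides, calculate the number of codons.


codons = nucleotides / 3
codons = 2973 / 3 = 991

991


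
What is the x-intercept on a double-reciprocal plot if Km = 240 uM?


x-intercept = -1/Km
= -1/240
= -0.0042 1/uM

-0.0042 1/uM


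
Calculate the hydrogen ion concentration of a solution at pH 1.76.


[H+] = 10^(-pH)
[H+] = 10^(-1.76)
[H+] = 0.0174 M

0.0174 M


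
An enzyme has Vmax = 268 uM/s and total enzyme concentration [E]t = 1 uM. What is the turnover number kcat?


kcat = Vmax / [E]t
kcat = 268 / 1
kcat = 268.0 s^-1

268.0 s^-1


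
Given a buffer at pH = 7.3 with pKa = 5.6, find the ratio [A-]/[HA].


[A-]/[HA] = 10^(pH - pKa)
= 10^(7.3 - 5.6)
= 50.1187

50.1187


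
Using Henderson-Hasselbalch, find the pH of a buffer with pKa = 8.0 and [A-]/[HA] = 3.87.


pH = pKa + log10([A-]/[HA])
pH = 8.0 + log10(3.87)
pH = 8.5877

8.5877


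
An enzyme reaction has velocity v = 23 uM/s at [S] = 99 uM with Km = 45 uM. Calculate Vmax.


Vmax = v * (Km + [S]) / [S]
Vmax = 23 * (45 + 99) / 99
Vmax = 33.4545 uM/s

33.4545 uM/s


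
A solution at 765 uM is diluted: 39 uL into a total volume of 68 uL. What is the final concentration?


C2 = C1 * V1 / V2
C2 = 765 * 39 / 68
C2 = 438.75 uM

438.75 uM


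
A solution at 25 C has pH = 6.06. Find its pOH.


pOH = 14 - pH
pOH = 14 - 6.06
pOH = 7.94

7.94


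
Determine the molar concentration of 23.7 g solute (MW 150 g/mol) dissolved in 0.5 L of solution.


C = (mass / MW) / volume
C = (23.7 / 150) / 0.5
C = 0.316 M

0.316 M


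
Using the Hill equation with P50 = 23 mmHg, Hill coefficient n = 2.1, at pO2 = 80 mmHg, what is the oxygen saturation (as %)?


Y = pO2^n / (P50^n + pO2^n)
Y = 80^2.1 / (23^2.1 + 80^2.1)
Y = 93.2%

93.2%


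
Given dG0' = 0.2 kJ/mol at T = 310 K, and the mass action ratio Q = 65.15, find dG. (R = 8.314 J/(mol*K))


dG = dG0' + RT * ln(Q) / 1000
dG = 0.2 + 8.314 * 310 * ln(65.15) / 1000
dG = 10.9648 kJ/mol

10.9648 kJ/mol


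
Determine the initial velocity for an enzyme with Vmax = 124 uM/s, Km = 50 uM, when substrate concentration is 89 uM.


v = Vmax * [S] / (Km + [S])
v = 124 * 89 / (50 + 89)
v = 79.3957 uM/s

79.3957 uM/s


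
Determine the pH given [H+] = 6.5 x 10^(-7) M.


pH = -log10([H+])
pH = -log10(6.5 x 10^(-7))
pH = 6.1871

6.1871


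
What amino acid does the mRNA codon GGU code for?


Standard genetic code lookup.
Codon GGU -> Gly

Gly


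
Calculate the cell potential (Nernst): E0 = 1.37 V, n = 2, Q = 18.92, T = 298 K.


E = E0 - (RT/nF) * ln(Q)
E = 1.37 - (8.314 * 298 / (2 * 96485)) * ln(18.92)
E = 1.3323 V

1.3323 V


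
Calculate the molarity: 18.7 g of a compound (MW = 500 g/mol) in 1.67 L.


C = (mass / MW) / volume
C = (18.7 / 500) / 1.67
C = 0.0224 M

0.0224 M


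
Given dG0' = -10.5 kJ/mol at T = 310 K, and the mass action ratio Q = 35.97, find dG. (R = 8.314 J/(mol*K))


dG = dG0' + RT * ln(Q) / 1000
dG = -10.5 + 8.314 * 310 * ln(35.97) / 1000
dG = -1.2662 kJ/mol

-1.2662 kJ/mol


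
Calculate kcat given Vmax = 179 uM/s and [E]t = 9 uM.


kcat = Vmax / [E]t
kcat = 179 / 9
kcat = 19.8889 s^-1

19.8889 s^-1


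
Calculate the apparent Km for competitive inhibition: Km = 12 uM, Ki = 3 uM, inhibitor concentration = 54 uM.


Km_app = Km * (1 + [I]/Ki)
Km_app = 12 * (1 + 54/3)
Km_app = 228.0 uM

228.0 uM


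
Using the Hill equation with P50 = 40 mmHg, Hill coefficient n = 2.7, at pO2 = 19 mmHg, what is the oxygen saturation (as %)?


Y = pO2^n / (P50^n + pO2^n)
Y = 19^2.7 / (40^2.7 + 19^2.7)
Y = 11.82%

11.82%


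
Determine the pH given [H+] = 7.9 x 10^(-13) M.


pH = -log10([H+])
pH = -log10(7.9 x 10^(-13))
pH = 12.1024

12.1024


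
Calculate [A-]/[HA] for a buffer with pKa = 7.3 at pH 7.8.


[A-]/[HA] = 10^(pH - pKa)
= 10^(7.8 - 7.3)
= 3.1623

3.1623


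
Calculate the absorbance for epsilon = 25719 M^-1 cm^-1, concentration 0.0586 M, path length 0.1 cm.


A = epsilon * c * l
A = 25719 * 0.0586 * 0.1
A = 150.7133

150.7133


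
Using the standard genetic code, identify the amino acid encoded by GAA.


Standard genetic code lookup.
Codon GAA -> Glu

Glu


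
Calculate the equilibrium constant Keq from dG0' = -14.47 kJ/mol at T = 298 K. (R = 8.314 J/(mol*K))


Keq = exp(-dG0 * 1000 / (R * T))
Keq = exp(-(-14.47) * 1000 / (8.314 * 298))
Keq = 343.9153

343.9153


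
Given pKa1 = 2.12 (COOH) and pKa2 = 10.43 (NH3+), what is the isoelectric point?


pI = (pKa1 + pKa2) / 2
pI = (2.12 + 10.43) / 2
pI = 6.275

6.275


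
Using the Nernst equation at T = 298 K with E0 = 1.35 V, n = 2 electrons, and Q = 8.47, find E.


E = E0 - (RT/nF) * ln(Q)
E = 1.35 - (8.314 * 298 / (2 * 96485)) * ln(8.47)
E = 1.3226 V

1.3226 V


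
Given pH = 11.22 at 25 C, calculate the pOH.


pOH = 14 - pH
pOH = 14 - 11.22
pOH = 2.78

2.78


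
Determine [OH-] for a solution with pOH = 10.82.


[OH-] = 10^(-pOH)
[OH-] = 10^(-10.82)
[OH-] = 1.514e-11 M

1.514e-11 M


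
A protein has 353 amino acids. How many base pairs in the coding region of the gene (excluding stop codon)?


Each amino acid = 1 codon = 3 bp
bp = 353 * 3 = 1059 bp

1059 bp


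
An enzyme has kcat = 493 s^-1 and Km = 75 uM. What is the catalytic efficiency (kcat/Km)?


Catalytic efficiency = kcat / Km
= 493 / 75
= 6.5733 uM^-1*s^-1

6.5733 uM^-1*s^-1


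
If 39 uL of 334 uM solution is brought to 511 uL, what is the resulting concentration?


C2 = C1 * V1 / V2
C2 = 334 * 39 / 511
C2 = 25.4912 uM

25.4912 uM


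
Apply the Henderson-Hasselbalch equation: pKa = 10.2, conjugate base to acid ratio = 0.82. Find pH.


pH = pKa + log10([A-]/[HA])
pH = 10.2 + log10(0.82)
pH = 10.1138

10.1138


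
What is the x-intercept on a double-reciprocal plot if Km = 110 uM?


x-intercept = -1/Km
= -1/110
= -0.0091 1/uM

-0.0091 1/uM


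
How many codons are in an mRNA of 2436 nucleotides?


codons = nucleotides / 3
codons = 2436 / 3 = 812

812


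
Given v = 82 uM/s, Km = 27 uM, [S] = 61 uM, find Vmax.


Vmax = v * (Km + [S]) / [S]
Vmax = 82 * (27 + 61) / 61
Vmax = 118.2951 uM/s

118.2951 uM/s


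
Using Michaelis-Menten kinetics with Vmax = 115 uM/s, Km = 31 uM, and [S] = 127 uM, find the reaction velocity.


v = Vmax * [S] / (Km + [S])
v = 115 * 127 / (31 + 127)
v = 92.4367 uM/s

92.4367 uM/s


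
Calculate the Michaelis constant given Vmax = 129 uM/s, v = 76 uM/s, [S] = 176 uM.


Km = [S] * (Vmax - v) / v
Km = 176 * (129 - 76) / 76
Km = 122.7368 uM

122.7368 uM


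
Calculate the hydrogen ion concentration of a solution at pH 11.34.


[H+] = 10^(-pH)
[H+] = 10^(-11.34)
[H+] = 4.571e-12 M

4.571e-12 M


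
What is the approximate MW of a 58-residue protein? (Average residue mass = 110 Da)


MW = n_residues * 110 Da
MW = 58 * 110
MW = 6380 Da

6380 Da


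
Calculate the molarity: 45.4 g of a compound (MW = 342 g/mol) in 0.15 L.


C = (mass / MW) / volume
C = (45.4 / 342) / 0.15
C = 0.885 M

0.885 M


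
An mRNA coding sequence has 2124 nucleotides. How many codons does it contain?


codons = nucleotides / 3
codons = 2124 / 3 = 708

708


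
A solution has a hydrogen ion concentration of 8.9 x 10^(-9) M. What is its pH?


pH = -log10([H+])
pH = -log10(8.9 x 10^(-9))
pH = 8.0506

8.0506


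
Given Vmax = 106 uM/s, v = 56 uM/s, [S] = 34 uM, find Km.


Km = [S] * (Vmax - v) / v
Km = 34 * (106 - 56) / 56
Km = 30.3571 uM

30.3571 uM


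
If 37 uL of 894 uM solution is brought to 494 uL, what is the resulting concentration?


C2 = C1 * V1 / V2
C2 = 894 * 37 / 494
C2 = 66.9595 uM

66.9595 uM


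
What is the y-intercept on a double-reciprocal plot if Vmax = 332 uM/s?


y-intercept = 1/Vmax
= 1/332
= 0.003 s/uM

0.003 s/uM


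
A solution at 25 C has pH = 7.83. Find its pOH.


pOH = 14 - pH
pOH = 14 - 7.83
pOH = 6.17

6.17


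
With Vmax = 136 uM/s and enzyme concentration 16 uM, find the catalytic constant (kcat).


kcat = Vmax / [E]t
kcat = 136 / 16
kcat = 8.5 s^-1

8.5 s^-1


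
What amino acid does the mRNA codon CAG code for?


Standard genetic code lookup.
Codon CAG -> Gln

Gln


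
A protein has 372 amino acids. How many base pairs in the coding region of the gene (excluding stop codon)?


Each amino acid = 1 codon = 3 bp
bp = 372 * 3 = 1116 bp

1116 bp


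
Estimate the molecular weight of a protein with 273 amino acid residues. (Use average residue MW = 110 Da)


MW = n_residues * 110 Da
MW = 273 * 110
MW = 30030 Da

30030 Da


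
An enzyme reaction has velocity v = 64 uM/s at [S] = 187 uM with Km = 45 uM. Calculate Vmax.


Vmax = v * (Km + [S]) / [S]
Vmax = 64 * (45 + 187) / 187
Vmax = 79.4011 uM/s

79.4011 uM/s


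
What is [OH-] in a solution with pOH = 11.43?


[OH-] = 10^(-pOH)
[OH-] = 10^(-11.43)
[OH-] = 3.715e-12 M

3.715e-12 M


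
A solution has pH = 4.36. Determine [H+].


[H+] = 10^(-pH)
[H+] = 10^(-4.36)
[H+] = 4.365e-05 M

4.365e-05 M


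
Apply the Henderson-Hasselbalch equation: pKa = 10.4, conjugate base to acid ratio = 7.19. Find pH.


pH = pKa + log10([A-]/[HA])
pH = 10.4 + log10(7.19)
pH = 11.2567

11.2567


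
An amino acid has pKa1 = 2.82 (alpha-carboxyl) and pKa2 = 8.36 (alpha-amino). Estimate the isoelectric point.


pI = (pKa1 + pKa2) / 2
pI = (2.82 + 8.36) / 2
pI = 5.59

5.59


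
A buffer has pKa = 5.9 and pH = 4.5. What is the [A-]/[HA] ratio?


[A-]/[HA] = 10^(pH - pKa)
= 10^(4.5 - 5.9)
= 0.0398

0.0398


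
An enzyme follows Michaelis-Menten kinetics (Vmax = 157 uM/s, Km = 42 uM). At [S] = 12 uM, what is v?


v = Vmax * [S] / (Km + [S])
v = 157 * 12 / (42 + 12)
v = 34.8889 uM/s

34.8889 uM/s


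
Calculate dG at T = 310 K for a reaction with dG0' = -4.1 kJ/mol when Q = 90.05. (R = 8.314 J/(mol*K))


dG = dG0' + RT * ln(Q) / 1000
dG = -4.1 + 8.314 * 310 * ln(90.05) / 1000
dG = 7.499 kJ/mol

7.499 kJ/mol


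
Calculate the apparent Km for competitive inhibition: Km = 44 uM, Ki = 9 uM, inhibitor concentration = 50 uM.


Km_app = Km * (1 + [I]/Ki)
Km_app = 44 * (1 + 50/9)
Km_app = 288.4444 uM

288.4444 uM


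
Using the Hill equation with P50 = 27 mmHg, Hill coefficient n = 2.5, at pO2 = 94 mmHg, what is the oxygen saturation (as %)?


Y = pO2^n / (P50^n + pO2^n)
Y = 94^2.5 / (27^2.5 + 94^2.5)
Y = 95.77%

95.77%


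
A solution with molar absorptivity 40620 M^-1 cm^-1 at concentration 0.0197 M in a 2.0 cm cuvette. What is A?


A = epsilon * c * l
A = 40620 * 0.0197 * 2.0
A = 1600.428

1600.428


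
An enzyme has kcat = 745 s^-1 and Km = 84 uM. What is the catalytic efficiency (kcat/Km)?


Catalytic efficiency = kcat / Km
= 745 / 84
= 8.869 uM^-1*s^-1

8.869 uM^-1*s^-1


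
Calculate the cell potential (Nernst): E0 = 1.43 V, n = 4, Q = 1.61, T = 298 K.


E = E0 - (RT/nF) * ln(Q)
E = 1.43 - (8.314 * 298 / (4 * 96485)) * ln(1.61)
E = 1.4269 V

1.4269 V


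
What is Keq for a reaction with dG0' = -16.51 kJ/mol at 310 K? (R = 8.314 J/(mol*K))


Keq = exp(-dG0 * 1000 / (R * T))
Keq = exp(-(-16.51) * 1000 / (8.314 * 310))
Keq = 605.3636

605.3636


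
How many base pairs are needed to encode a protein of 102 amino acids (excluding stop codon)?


Each amino acid = 1 codon = 3 bp
bp = 102 * 3 = 306 bp

306 bp


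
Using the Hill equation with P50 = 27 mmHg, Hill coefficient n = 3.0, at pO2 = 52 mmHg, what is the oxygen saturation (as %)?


Y = pO2^n / (P50^n + pO2^n)
Y = 52^3.0 / (27^3.0 + 52^3.0)
Y = 87.72%

87.72%


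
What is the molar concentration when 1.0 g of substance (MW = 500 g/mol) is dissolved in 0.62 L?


C = (mass / MW) / volume
C = (1.0 / 500) / 0.62
C = 0.0032 M

0.0032 M


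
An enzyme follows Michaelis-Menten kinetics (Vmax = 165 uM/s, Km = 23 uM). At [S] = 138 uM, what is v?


v = Vmax * [S] / (Km + [S])
v = 165 * 138 / (23 + 138)
v = 141.4286 uM/s

141.4286 uM/s


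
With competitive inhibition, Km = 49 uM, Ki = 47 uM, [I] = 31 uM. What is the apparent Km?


Km_app = Km * (1 + [I]/Ki)
Km_app = 49 * (1 + 31/47)
Km_app = 81.3191 uM

81.3191 uM


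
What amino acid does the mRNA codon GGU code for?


Standard genetic code lookup.
Codon GGU -> Gly

Gly


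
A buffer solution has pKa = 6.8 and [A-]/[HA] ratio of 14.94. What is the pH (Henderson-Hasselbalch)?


pH = pKa + log10([A-]/[HA])
pH = 6.8 + log10(14.94)
pH = 7.9744

7.9744


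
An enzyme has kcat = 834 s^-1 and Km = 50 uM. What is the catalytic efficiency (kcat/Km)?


Catalytic efficiency = kcat / Km
= 834 / 50
= 16.68 uM^-1*s^-1

16.68 uM^-1*s^-1


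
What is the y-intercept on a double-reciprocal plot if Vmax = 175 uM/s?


y-intercept = 1/Vmax
= 1/175
= 0.0057 s/uM

0.0057 s/uM


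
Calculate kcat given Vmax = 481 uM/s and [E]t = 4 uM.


kcat = Vmax / [E]t
kcat = 481 / 4
kcat = 120.25 s^-1

120.25 s^-1


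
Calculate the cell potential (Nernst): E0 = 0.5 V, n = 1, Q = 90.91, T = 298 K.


E = E0 - (RT/nF) * ln(Q)
E = 0.5 - (8.314 * 298 / (1 * 96485)) * ln(90.91)
E = 0.3842 V

0.3842 V


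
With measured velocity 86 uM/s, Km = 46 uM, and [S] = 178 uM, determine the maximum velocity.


Vmax = v * (Km + [S]) / [S]
Vmax = 86 * (46 + 178) / 178
Vmax = 108.2247 uM/s

108.2247 uM/s


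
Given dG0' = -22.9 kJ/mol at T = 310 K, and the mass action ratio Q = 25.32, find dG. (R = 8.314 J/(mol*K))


dG = dG0' + RT * ln(Q) / 1000
dG = -22.9 + 8.314 * 310 * ln(25.32) / 1000
dG = -14.5711 kJ/mol

-14.5711 kJ/mol


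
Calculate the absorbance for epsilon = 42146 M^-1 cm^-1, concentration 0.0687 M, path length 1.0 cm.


A = epsilon * c * l
A = 42146 * 0.0687 * 1.0
A = 2895.4302

2895.4302


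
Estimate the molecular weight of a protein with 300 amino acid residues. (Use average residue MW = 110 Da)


MW = n_residues * 110 Da
MW = 300 * 110
MW = 33000 Da

33000 Da


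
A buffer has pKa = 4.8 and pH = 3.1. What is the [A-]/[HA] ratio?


[A-]/[HA] = 10^(pH - pKa)
= 10^(3.1 - 4.8)
= 0.02

0.02


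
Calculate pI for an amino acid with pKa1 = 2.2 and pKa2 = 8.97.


pI = (pKa1 + pKa2) / 2
pI = (2.2 + 8.97) / 2
pI = 5.585

5.585


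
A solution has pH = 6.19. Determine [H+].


[H+] = 10^(-pH)
[H+] = 10^(-6.19)
[H+] = 6.457e-07 M

6.457e-07 M


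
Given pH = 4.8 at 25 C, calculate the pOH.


pOH = 14 - pH
pOH = 14 - 4.8
pOH = 9.2

9.2


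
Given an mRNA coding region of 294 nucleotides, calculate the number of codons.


codons = nucleotides / 3
codons = 294 / 3 = 98

98


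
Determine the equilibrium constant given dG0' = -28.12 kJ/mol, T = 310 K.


Keq = exp(-dG0 * 1000 / (R * T))
Keq = exp(-(-28.12) * 1000 / (8.314 * 310))
Keq = 54746.7666

54746.7666


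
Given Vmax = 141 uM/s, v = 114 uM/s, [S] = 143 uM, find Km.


Km = [S] * (Vmax - v) / v
Km = 143 * (141 - 114) / 114
Km = 33.8684 uM

33.8684 uM


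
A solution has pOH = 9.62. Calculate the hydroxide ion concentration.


[OH-] = 10^(-pOH)
[OH-] = 10^(-9.62)
[OH-] = 2.399e-10 M

2.399e-10 M


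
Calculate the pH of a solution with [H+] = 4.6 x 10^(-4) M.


pH = -log10([H+])
pH = -log10(4.6 x 10^(-4))
pH = 3.3372

3.3372


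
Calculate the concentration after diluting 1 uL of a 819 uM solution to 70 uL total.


C2 = C1 * V1 / V2
C2 = 819 * 1 / 70
C2 = 11.7 uM

11.7 uM


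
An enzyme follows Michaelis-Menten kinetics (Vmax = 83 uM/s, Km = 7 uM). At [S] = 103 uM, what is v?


v = Vmax * [S] / (Km + [S])
v = 83 * 103 / (7 + 103)
v = 77.7182 uM/s

77.7182 uM/s


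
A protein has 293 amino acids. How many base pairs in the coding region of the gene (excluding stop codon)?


Each amino acid = 1 codon = 3 bp
bp = 293 * 3 = 879 bp

879 bp


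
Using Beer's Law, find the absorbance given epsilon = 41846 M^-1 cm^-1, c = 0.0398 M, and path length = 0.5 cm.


A = epsilon * c * l
A = 41846 * 0.0398 * 0.5
A = 832.7354

832.7354


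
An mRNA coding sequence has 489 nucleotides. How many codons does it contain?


codons = nucleotides / 3
codons = 489 / 3 = 163

163


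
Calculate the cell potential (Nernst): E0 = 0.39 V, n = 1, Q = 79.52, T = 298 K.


E = E0 - (RT/nF) * ln(Q)
E = 0.39 - (8.314 * 298 / (1 * 96485)) * ln(79.52)
E = 0.2776 V

0.2776 V


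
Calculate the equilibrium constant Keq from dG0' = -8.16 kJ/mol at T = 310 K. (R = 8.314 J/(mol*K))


Keq = exp(-dG0 * 1000 / (R * T))
Keq = exp(-(-8.16) * 1000 / (8.314 * 310))
Keq = 23.7137

23.7137


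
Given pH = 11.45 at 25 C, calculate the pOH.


pOH = 14 - pH
pOH = 14 - 11.45
pOH = 2.55

2.55


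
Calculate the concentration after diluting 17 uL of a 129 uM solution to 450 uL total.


C2 = C1 * V1 / V2
C2 = 129 * 17 / 450
C2 = 4.8733 uM

4.8733 uM


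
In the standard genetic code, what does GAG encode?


Standard genetic code lookup.
Codon GAG -> Glu

Glu


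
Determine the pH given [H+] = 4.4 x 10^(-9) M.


pH = -log10([H+])
pH = -log10(4.4 x 10^(-9))
pH = 8.3565

8.3565


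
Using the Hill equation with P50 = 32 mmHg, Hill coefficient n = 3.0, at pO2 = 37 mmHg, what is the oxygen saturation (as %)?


Y = pO2^n / (P50^n + pO2^n)
Y = 37^3.0 / (32^3.0 + 37^3.0)
Y = 60.72%

60.72%


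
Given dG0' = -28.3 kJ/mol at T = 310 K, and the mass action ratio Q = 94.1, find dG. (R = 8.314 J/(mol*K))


dG = dG0' + RT * ln(Q) / 1000
dG = -28.3 + 8.314 * 310 * ln(94.1) / 1000
dG = -16.5876 kJ/mol

-16.5876 kJ/mol


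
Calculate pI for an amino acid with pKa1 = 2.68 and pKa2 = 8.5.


pI = (pKa1 + pKa2) / 2
pI = (2.68 + 8.5) / 2
pI = 5.59

5.59


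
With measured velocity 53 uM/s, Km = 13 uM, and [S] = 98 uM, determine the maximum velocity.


Vmax = v * (Km + [S]) / [S]
Vmax = 53 * (13 + 98) / 98
Vmax = 60.0306 uM/s

60.0306 uM/s


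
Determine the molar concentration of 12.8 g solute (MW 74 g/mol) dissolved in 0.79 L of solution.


C = (mass / MW) / volume
C = (12.8 / 74) / 0.79
C = 0.219 M

0.219 M


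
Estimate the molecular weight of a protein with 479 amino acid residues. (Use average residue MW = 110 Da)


MW = n_residues * 110 Da
MW = 479 * 110
MW = 52690 Da

52690 Da


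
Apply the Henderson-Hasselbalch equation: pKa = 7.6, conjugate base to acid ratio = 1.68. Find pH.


pH = pKa + log10([A-]/[HA])
pH = 7.6 + log10(1.68)
pH = 7.8253

7.8253


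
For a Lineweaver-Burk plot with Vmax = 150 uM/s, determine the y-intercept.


y-intercept = 1/Vmax
= 1/150
= 0.0067 s/uM

0.0067 s/uM


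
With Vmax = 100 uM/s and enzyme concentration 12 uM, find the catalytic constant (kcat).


kcat = Vmax / [E]t
kcat = 100 / 12
kcat = 8.3333 s^-1

8.3333 s^-1


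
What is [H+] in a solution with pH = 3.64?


[H+] = 10^(-pH)
[H+] = 10^(-3.64)
[H+] = 2.291e-04 M

2.291e-04 M


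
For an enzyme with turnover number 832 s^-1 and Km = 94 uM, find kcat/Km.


Catalytic efficiency = kcat / Km
= 832 / 94
= 8.8511 uM^-1*s^-1

8.8511 uM^-1*s^-1


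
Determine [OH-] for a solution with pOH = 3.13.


[OH-] = 10^(-pOH)
[OH-] = 10^(-3.13)
[OH-] = 7.413e-04 M

7.413e-04 M


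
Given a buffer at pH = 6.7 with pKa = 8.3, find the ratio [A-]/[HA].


[A-]/[HA] = 10^(pH - pKa)
= 10^(6.7 - 8.3)
= 0.0251

0.0251


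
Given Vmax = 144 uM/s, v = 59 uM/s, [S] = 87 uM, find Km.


Km = [S] * (Vmax - v) / v
Km = 87 * (144 - 59) / 59
Km = 125.339 uM

125.339 uM


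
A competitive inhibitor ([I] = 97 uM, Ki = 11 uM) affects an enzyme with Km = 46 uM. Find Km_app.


Km_app = Km * (1 + [I]/Ki)
Km_app = 46 * (1 + 97/11)
Km_app = 451.6364 uM

451.6364 uM


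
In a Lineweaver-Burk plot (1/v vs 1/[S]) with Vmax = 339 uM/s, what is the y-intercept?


y-intercept = 1/Vmax
= 1/339
= 0.0029 s/uM

0.0029 s/uM


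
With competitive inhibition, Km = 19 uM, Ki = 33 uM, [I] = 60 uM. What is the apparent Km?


Km_app = Km * (1 + [I]/Ki)
Km_app = 19 * (1 + 60/33)
Km_app = 53.5455 uM

53.5455 uM


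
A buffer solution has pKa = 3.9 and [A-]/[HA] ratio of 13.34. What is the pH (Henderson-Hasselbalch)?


pH = pKa + log10([A-]/[HA])
pH = 3.9 + log10(13.34)
pH = 5.0252

5.0252


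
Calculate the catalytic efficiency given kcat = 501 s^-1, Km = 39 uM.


Catalytic efficiency = kcat / Km
= 501 / 39
= 12.8462 uM^-1*s^-1

12.8462 uM^-1*s^-1


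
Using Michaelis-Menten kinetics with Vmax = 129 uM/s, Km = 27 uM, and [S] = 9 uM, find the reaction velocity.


v = Vmax * [S] / (Km + [S])
v = 129 * 9 / (27 + 9)
v = 32.25 uM/s

32.25 uM/s


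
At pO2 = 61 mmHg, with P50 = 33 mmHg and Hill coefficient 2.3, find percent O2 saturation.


Y = pO2^n / (P50^n + pO2^n)
Y = 61^2.3 / (33^2.3 + 61^2.3)
Y = 80.42%

80.42%


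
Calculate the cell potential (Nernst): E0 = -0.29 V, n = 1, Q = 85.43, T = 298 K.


E = E0 - (RT/nF) * ln(Q)
E = -0.29 - (8.314 * 298 / (1 * 96485)) * ln(85.43)
E = -0.4042 V

-0.4042 V


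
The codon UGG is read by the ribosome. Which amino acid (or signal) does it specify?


Standard genetic code lookup.
Codon UGG -> Trp

Trp


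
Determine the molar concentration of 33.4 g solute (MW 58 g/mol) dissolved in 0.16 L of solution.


C = (mass / MW) / volume
C = (33.4 / 58) / 0.16
C = 3.5991 M

3.5991 M


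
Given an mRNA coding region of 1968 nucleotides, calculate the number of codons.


codons = nucleotides / 3
codons = 1968 / 3 = 656

656


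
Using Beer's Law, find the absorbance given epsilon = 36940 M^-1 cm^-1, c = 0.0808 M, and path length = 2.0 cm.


A = epsilon * c * l
A = 36940 * 0.0808 * 2.0
A = 5969.504

5969.504


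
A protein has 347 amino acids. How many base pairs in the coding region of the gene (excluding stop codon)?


Each amino acid = 1 codon = 3 bp
bp = 347 * 3 = 1041 bp

1041 bp


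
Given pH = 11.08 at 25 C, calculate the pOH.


pOH = 14 - pH
pOH = 14 - 11.08
pOH = 2.92

2.92


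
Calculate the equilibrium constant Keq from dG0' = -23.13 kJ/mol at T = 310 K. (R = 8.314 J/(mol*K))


Keq = exp(-dG0 * 1000 / (R * T))
Keq = exp(-(-23.13) * 1000 / (8.314 * 310))
Keq = 7898.0322

7898.0322


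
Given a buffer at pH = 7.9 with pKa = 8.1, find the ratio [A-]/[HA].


[A-]/[HA] = 10^(pH - pKa)
= 10^(7.9 - 8.1)
= 0.631

0.631


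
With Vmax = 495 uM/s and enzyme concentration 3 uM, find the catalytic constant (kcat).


kcat = Vmax / [E]t
kcat = 495 / 3
kcat = 165.0 s^-1

165.0 s^-1


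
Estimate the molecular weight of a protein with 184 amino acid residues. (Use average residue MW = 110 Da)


MW = n_residues * 110 Da
MW = 184 * 110
MW = 20240 Da

20240 Da


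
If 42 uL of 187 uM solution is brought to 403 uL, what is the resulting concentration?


C2 = C1 * V1 / V2
C2 = 187 * 42 / 403
C2 = 19.4888 uM

19.4888 uM


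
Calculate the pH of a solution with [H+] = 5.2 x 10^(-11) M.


pH = -log10([H+])
pH = -log10(5.2 x 10^(-11))
pH = 10.284

10.284


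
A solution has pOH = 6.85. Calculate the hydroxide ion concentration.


[OH-] = 10^(-pOH)
[OH-] = 10^(-6.85)
[OH-] = 1.413e-07 M

1.413e-07 M


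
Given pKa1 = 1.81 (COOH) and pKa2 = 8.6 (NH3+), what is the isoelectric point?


pI = (pKa1 + pKa2) / 2
pI = (1.81 + 8.6) / 2
pI = 5.205

5.205


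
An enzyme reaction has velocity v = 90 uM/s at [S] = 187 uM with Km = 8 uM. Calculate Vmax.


Vmax = v * (Km + [S]) / [S]
Vmax = 90 * (8 + 187) / 187
Vmax = 93.8503 uM/s

93.8503 uM/s


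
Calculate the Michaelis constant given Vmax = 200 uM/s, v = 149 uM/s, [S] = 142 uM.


Km = [S] * (Vmax - v) / v
Km = 142 * (200 - 149) / 149
Km = 48.604 uM

48.604 uM


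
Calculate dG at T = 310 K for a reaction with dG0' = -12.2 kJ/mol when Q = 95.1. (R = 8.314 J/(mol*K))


dG = dG0' + RT * ln(Q) / 1000
dG = -12.2 + 8.314 * 310 * ln(95.1) / 1000
dG = -0.4604 kJ/mol

-0.4604 kJ/mol


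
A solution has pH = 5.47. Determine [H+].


[H+] = 10^(-pH)
[H+] = 10^(-5.47)
[H+] = 3.388e-06 M

3.388e-06 M


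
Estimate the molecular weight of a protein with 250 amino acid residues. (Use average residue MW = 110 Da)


MW = n_residues * 110 Da
MW = 250 * 110
MW = 27500 Da

27500 Da


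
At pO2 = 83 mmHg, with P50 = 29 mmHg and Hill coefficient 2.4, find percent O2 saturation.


Y = pO2^n / (P50^n + pO2^n)
Y = 83^2.4 / (29^2.4 + 83^2.4)
Y = 92.58%

92.58%


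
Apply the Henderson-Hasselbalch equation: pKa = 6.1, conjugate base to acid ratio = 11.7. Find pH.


pH = pKa + log10([A-]/[HA])
pH = 6.1 + log10(11.7)
pH = 7.1682

7.1682


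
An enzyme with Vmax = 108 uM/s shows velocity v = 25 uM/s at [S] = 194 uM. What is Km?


Km = [S] * (Vmax - v) / v
Km = 194 * (108 - 25) / 25
Km = 644.08 uM

644.08 uM


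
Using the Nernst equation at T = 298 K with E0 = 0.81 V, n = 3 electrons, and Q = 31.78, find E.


E = E0 - (RT/nF) * ln(Q)
E = 0.81 - (8.314 * 298 / (3 * 96485)) * ln(31.78)
E = 0.7804 V

0.7804 V


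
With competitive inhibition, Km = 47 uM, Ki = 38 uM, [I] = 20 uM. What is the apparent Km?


Km_app = Km * (1 + [I]/Ki)
Km_app = 47 * (1 + 20/38)
Km_app = 71.7368 uM

71.7368 uM


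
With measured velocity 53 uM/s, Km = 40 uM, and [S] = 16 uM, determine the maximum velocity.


Vmax = v * (Km + [S]) / [S]
Vmax = 53 * (40 + 16) / 16
Vmax = 185.5 uM/s

185.5 uM/s


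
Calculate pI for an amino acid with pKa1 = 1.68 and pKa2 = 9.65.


pI = (pKa1 + pKa2) / 2
pI = (1.68 + 9.65) / 2
pI = 5.665

5.665
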